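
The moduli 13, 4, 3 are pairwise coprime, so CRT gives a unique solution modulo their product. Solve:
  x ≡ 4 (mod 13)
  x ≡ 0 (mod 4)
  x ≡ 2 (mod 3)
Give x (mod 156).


Moduli 13, 4, 3 are pairwise coprime; by CRT there is a unique solution modulo M = 13 · 4 · 3 = 156.
Solve pairwise, accumulating the modulus:
  Start with x ≡ 4 (mod 13).
  Combine with x ≡ 0 (mod 4): since gcd(13, 4) = 1, we get a unique residue mod 52.
    Write x = 4 + 13·t and substitute into x ≡ 0 (mod 4): 13·t ≡ 0 − 4 = -4 (mod 4).
    Reduce coefficients mod 4: 1·t ≡ 0 (mod 4).
    So t ≡ 0 (mod 4).
    Then x = 4 + 13·0 = 4, valid modulo lcm(13, 4) = 52: x ≡ 4 (mod 52).
  Combine with x ≡ 2 (mod 3): since gcd(52, 3) = 1, we get a unique residue mod 156.
    Write x = 4 + 52·t and substitute into x ≡ 2 (mod 3): 52·t ≡ 2 − 4 = -2 (mod 3).
    Reduce coefficients mod 3: 1·t ≡ 1 (mod 3).
    So t ≡ 1 (mod 3).
    Then x = 4 + 52·1 = 56, valid modulo lcm(52, 3) = 156: x ≡ 56 (mod 156).
Verify: 56 mod 13 = 4 ✓, 56 mod 4 = 0 ✓, 56 mod 3 = 2 ✓.

x ≡ 56 (mod 156).


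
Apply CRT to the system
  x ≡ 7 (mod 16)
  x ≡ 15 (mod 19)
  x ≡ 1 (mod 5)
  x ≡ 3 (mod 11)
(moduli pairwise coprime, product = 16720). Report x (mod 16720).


Product of moduli M = 16 · 19 · 5 · 11 = 16720.
Merge one congruence at a time:
  Start: x ≡ 7 (mod 16).
  Combine with x ≡ 15 (mod 19); new modulus lcm = 304.
    Write x = 7 + 16·t and substitute into x ≡ 15 (mod 19): 16·t ≡ 15 − 7 = 8 (mod 19).
    The inverse of 16 mod 19 is 6 (since 16·6 = 96 = 5·19 + 1), so t ≡ 6·8 = 48 ≡ 10 (mod 19).
    Then x = 7 + 16·10 = 167, valid modulo lcm(16, 19) = 304: x ≡ 167 (mod 304).
  Combine with x ≡ 1 (mod 5); new modulus lcm = 1520.
    Write x = 167 + 304·t and substitute into x ≡ 1 (mod 5): 304·t ≡ 1 − 167 = -166 (mod 5).
    Reduce coefficients mod 5: 4·t ≡ 4 (mod 5).
    The inverse of 4 mod 5 is 4 (since 4·4 = 16 = 3·5 + 1), so t ≡ 4·4 = 16 ≡ 1 (mod 5).
    Then x = 167 + 304·1 = 471, valid modulo lcm(304, 5) = 1520: x ≡ 471 (mod 1520).
  Combine with x ≡ 3 (mod 11); new modulus lcm = 16720.
    Write x = 471 + 1520·t and substitute into x ≡ 3 (mod 11): 1520·t ≡ 3 − 471 = -468 (mod 11).
    Reduce coefficients mod 11: 2·t ≡ 5 (mod 11).
    The inverse of 2 mod 11 is 6 (since 2·6 = 12 = 1·11 + 1), so t ≡ 6·5 = 30 ≡ 8 (mod 11).
    Then x = 471 + 1520·8 = 12631, valid modulo lcm(1520, 11) = 16720: x ≡ 12631 (mod 16720).
Verify against each original: 12631 mod 16 = 7, 12631 mod 19 = 15, 12631 mod 5 = 1, 12631 mod 11 = 3.

x ≡ 12631 (mod 16720).


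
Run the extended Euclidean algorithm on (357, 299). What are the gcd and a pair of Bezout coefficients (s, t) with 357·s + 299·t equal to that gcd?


Euclidean algorithm on (357, 299) — divide until remainder is 0:
  357 = 1 · 299 + 58
  299 = 5 · 58 + 9
  58 = 6 · 9 + 4
  9 = 2 · 4 + 1
  4 = 4 · 1 + 0
gcd(357, 299) = 1.
Track Bezout coefficients alongside the remainders: start with r₀ = 357 = a·1 + b·0 (s = 1, t = 0) and r₁ = 299 = a·0 + b·1 (s = 0, t = 1); each new remainder r_{k+1} = r_{k-1} − q_k·r_k inherits s_{k+1} = s_{k-1} − q_k·s_k, t_{k+1} = t_{k-1} − q_k·t_k, so r_k = a·s_k + b·t_k at every step:
  q = 1: r = 58, s = 1 − 1·0 = 1, t = 0 − 1·1 = -1  (check: 357·1 + 299·(-1) = 58)
  q = 5: r = 9, s = 0 − 5·1 = -5, t = 1 − 5·(-1) = 6  (check: 357·(-5) + 299·6 = 9)
  q = 6: r = 4, s = 1 − 6·(-5) = 31, t = -1 − 6·6 = -37  (check: 357·31 + 299·(-37) = 4)
  q = 2: r = 1, s = -5 − 2·31 = -67, t = 6 − 2·(-37) = 80  (check: 357·(-67) + 299·80 = 1)
The row with r = 1 (the gcd) gives the Bezout coefficients s = -67, t = 80.
Result: 357 · (-67) + 299 · (80) = 1.

gcd(357, 299) = 1; s = -67, t = 80 (check: 357·(-67) + 299·80 = 1).


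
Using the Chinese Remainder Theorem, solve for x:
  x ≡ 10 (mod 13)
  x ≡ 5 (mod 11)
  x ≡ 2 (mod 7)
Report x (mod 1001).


Moduli 13, 11, 7 are pairwise coprime; by CRT there is a unique solution modulo M = 13 · 11 · 7 = 1001.
Solve pairwise, accumulating the modulus:
  Start with x ≡ 10 (mod 13).
  Combine with x ≡ 5 (mod 11): since gcd(13, 11) = 1, we get a unique residue mod 143.
    Write x = 10 + 13·t and substitute into x ≡ 5 (mod 11): 13·t ≡ 5 − 10 = -5 (mod 11).
    Reduce coefficients mod 11: 2·t ≡ 6 (mod 11).
    The inverse of 2 mod 11 is 6 (since 2·6 = 12 = 1·11 + 1), so t ≡ 6·6 = 36 ≡ 3 (mod 11).
    Then x = 10 + 13·3 = 49, valid modulo lcm(13, 11) = 143: x ≡ 49 (mod 143).
  Combine with x ≡ 2 (mod 7): since gcd(143, 7) = 1, we get a unique residue mod 1001.
    Write x = 49 + 143·t and substitute into x ≡ 2 (mod 7): 143·t ≡ 2 − 49 = -47 (mod 7).
    Reduce coefficients mod 7: 3·t ≡ 2 (mod 7).
    The inverse of 3 mod 7 is 5 (since 3·5 = 15 = 2·7 + 1), so t ≡ 5·2 = 10 ≡ 3 (mod 7).
    Then x = 49 + 143·3 = 478, valid modulo lcm(143, 7) = 1001: x ≡ 478 (mod 1001).
Verify: 478 mod 13 = 10 ✓, 478 mod 11 = 5 ✓, 478 mod 7 = 2 ✓.

x ≡ 478 (mod 1001).


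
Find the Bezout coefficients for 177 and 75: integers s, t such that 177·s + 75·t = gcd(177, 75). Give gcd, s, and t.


Euclidean algorithm on (177, 75) — divide until remainder is 0:
  177 = 2 · 75 + 27
  75 = 2 · 27 + 21
  27 = 1 · 21 + 6
  21 = 3 · 6 + 3
  6 = 2 · 3 + 0
gcd(177, 75) = 3.
Track Bezout coefficients alongside the remainders: start with r₀ = 177 = a·1 + b·0 (s = 1, t = 0) and r₁ = 75 = a·0 + b·1 (s = 0, t = 1); each new remainder r_{k+1} = r_{k-1} − q_k·r_k inherits s_{k+1} = s_{k-1} − q_k·s_k, t_{k+1} = t_{k-1} − q_k·t_k, so r_k = a·s_k + b·t_k at every step:
  q = 2: r = 27, s = 1 − 2·0 = 1, t = 0 − 2·1 = -2  (check: 177·1 + 75·(-2) = 27)
  q = 2: r = 21, s = 0 − 2·1 = -2, t = 1 − 2·(-2) = 5  (check: 177·(-2) + 75·5 = 21)
  q = 1: r = 6, s = 1 − 1·(-2) = 3, t = -2 − 1·5 = -7  (check: 177·3 + 75·(-7) = 6)
  q = 3: r = 3, s = -2 − 3·3 = -11, t = 5 − 3·(-7) = 26  (check: 177·(-11) + 75·26 = 3)
The row with r = 3 (the gcd) gives the Bezout coefficients s = -11, t = 26.
Result: 177 · (-11) + 75 · (26) = 3.

gcd(177, 75) = 3; s = -11, t = 26 (check: 177·(-11) + 75·26 = 3).


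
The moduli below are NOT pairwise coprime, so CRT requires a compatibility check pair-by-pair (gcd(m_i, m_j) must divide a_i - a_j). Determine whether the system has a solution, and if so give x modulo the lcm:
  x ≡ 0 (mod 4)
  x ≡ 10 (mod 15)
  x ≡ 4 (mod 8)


Moduli 4, 15, 8 are not pairwise coprime, so CRT works modulo lcm(m_i) when all pairwise compatibility conditions hold.
Pairwise compatibility: gcd(m_i, m_j) must divide a_i - a_j for every pair.
Merge one congruence at a time:
  Start: x ≡ 0 (mod 4).
  Combine with x ≡ 10 (mod 15): gcd(4, 15) = 1; 10 - 0 = 10, which IS divisible by 1, so compatible.
    Write x = 0 + 4·t and substitute into x ≡ 10 (mod 15): 4·t ≡ 10 − 0 = 10 (mod 15).
    The inverse of 4 mod 15 is 4 (since 4·4 = 16 = 1·15 + 1), so t ≡ 4·10 = 40 ≡ 10 (mod 15).
    Then x = 0 + 4·10 = 40, valid modulo lcm(4, 15) = 60: x ≡ 40 (mod 60).
  Combine with x ≡ 4 (mod 8): gcd(60, 8) = 4; 4 - 40 = -36, which IS divisible by 4, so compatible.
    Write x = 40 + 60·t and substitute into x ≡ 4 (mod 8): 60·t ≡ 4 − 40 = -36 (mod 8).
    Divide the congruence (and modulus) by g = 4: 15·t ≡ -9 (mod 2).
    Reduce coefficients mod 2: 1·t ≡ 1 (mod 2).
    So t ≡ 1 (mod 2).
    Then x = 40 + 60·1 = 100, valid modulo lcm(60, 8) = 120: x ≡ 100 (mod 120).
Verify: 100 mod 4 = 0, 100 mod 15 = 10, 100 mod 8 = 4.

x ≡ 100 (mod 120).


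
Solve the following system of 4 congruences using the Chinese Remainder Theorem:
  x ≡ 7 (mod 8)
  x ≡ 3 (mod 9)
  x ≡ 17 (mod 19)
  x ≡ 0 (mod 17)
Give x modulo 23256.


Product of moduli M = 8 · 9 · 19 · 17 = 23256.
Merge one congruence at a time:
  Start: x ≡ 7 (mod 8).
  Combine with x ≡ 3 (mod 9); new modulus lcm = 72.
    Write x = 7 + 8·t and substitute into x ≡ 3 (mod 9): 8·t ≡ 3 − 7 = -4 (mod 9).
    Reduce coefficients mod 9: 8·t ≡ 5 (mod 9).
    The inverse of 8 mod 9 is 8 (since 8·8 = 64 = 7·9 + 1), so t ≡ 8·5 = 40 ≡ 4 (mod 9).
    Then x = 7 + 8·4 = 39, valid modulo lcm(8, 9) = 72: x ≡ 39 (mod 72).
  Combine with x ≡ 17 (mod 19); new modulus lcm = 1368.
    Write x = 39 + 72·t and substitute into x ≡ 17 (mod 19): 72·t ≡ 17 − 39 = -22 (mod 19).
    Reduce coefficients mod 19: 15·t ≡ 16 (mod 19).
    The inverse of 15 mod 19 is 14 (since 15·14 = 210 = 11·19 + 1), so t ≡ 14·16 = 224 ≡ 15 (mod 19).
    Then x = 39 + 72·15 = 1119, valid modulo lcm(72, 19) = 1368: x ≡ 1119 (mod 1368).
  Combine with x ≡ 0 (mod 17); new modulus lcm = 23256.
    Write x = 1119 + 1368·t and substitute into x ≡ 0 (mod 17): 1368·t ≡ 0 − 1119 = -1119 (mod 17).
    Reduce coefficients mod 17: 8·t ≡ 3 (mod 17).
    The inverse of 8 mod 17 is 15 (since 8·15 = 120 = 7·17 + 1), so t ≡ 15·3 = 45 ≡ 11 (mod 17).
    Then x = 1119 + 1368·11 = 16167, valid modulo lcm(1368, 17) = 23256: x ≡ 16167 (mod 23256).
Verify against each original: 16167 mod 8 = 7, 16167 mod 9 = 3, 16167 mod 19 = 17, 16167 mod 17 = 0.

x ≡ 16167 (mod 23256).


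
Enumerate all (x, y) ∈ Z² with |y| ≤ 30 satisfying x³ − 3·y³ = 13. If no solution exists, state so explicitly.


The equation is x³ - 3y³ = 13. For fixed y, x³ = 3·y³ + 13, so a solution requires the RHS to be a perfect cube.
Strategy: iterate y from -30 to 30, compute RHS = 3·y³ + 13, and check whether it is a (positive or negative) perfect cube.
Check small values of y:
  y = 0: RHS = 13 is not a perfect cube.
  y = 1: RHS = 16 is not a perfect cube.
  y = -1: RHS = 10 is not a perfect cube.
  y = 2: RHS = 37 is not a perfect cube.
  y = -2: RHS = -11 is not a perfect cube.
  y = 3: RHS = 94 is not a perfect cube.
  y = -3: RHS = -68 is not a perfect cube.
Continuing the search up to |y| = 30 finds no solutions either.
No (x, y) in the scanned range satisfies the equation.

No integer solutions with |y| ≤ 30.


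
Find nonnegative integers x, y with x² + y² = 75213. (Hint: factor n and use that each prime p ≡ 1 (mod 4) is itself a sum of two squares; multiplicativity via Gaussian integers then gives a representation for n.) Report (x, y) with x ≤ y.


Step 1: Factor n = 75213 = 3^2 · 61 · 137.
Step 2: Check the mod-4 condition on each prime factor: 3 ≡ 3 (mod 4), exponent 2 (must be even); 61 ≡ 1 (mod 4), exponent 1; 137 ≡ 1 (mod 4), exponent 1.
All primes ≡ 3 (mod 4) appear to even exponent (or don't appear), so by the two-squares theorem n IS expressible as a sum of two squares.
Step 3: Build a representation. Group n = k² · m with k = 3 and m = 61 · 137 = 8357 (a product of primes ≡ 1 (mod 4)); a representation of m scales to one of n via (k·x)² + (k·y)² = k²(x² + y²). Each prime p ≡ 1 (mod 4) is itself a sum of two squares; find a² by testing p − a² for a perfect square:
  61: 61 − 1² = 60, 61 − 2² = 57, 61 − 3² = 52, 61 − 4² = 45, 61 − 5² = 36 = 6² ⇒ 61 = 5² + 6².
  137: 137 − 1² = 136, 137 − 2² = 133, 137 − 3² = 128, 137 − 4² = 121 = 11² ⇒ 137 = 4² + 11².
  Combine using the Brahmagupta–Fibonacci identity (a² + b²)(c² + d²) = (ac − bd)² + (ad + bc)² = (ac + bd)² + (ad − bc)²:
  61 · 137 = 8357: from (5² + 6²)(4² + 11²), take (5·4 − 6·11, 5·11 + 6·4) = (20 − 66, 55 + 24) = (-46, 79); dropping signs (only squares matter) gives (46, 79); check 46² + 79² = 2116 + 6241 = 8357 ✓.
  Scale by k = 3: (3·46, 3·79) = (138, 237).
Step 4: Order so x ≤ y and verify: 138² + 237² = 19044 + 56169 = 75213 = n. ✓

n = 75213 = 138² + 237² (one valid representation with x ≤ y).


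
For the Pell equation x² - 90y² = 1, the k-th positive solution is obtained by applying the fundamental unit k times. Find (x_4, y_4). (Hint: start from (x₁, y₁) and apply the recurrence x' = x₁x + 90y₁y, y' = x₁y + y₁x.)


Step 1: Find the fundamental solution (x₁, y₁) of x² - 90y² = 1.
  Expand √90 as a continued fraction. a₀ = ⌊√90⌋ = 9; iterate m_{k+1} = d_k·a_k − m_k, d_{k+1} = (90 − m_{k+1}²)/d_k, a_{k+1} = ⌊(a₀ + m_{k+1})/d_{k+1}⌋ (starting m₀ = 0, d₀ = 1), with convergents p_k = a_k·p_{k-1} + p_{k-2}, q_k = a_k·q_{k-1} + q_{k-2} (p₋₁ = 1, q₋₁ = 0):
  k = 0: a₀ = 9; p₀/q₀ = 9/1; p₀² − 90·q₀² = 81 − 90 = -9.
  k = 1: m = 9, d = 9, a = ⌊(9 + 9)/9⌋ = 2; p/q = (2·9 + 1)/(2·1 + 0) = 19/2; p² − 90·q² = 361 − 360 = 1.
  The first convergent with p² − 90·q² = 1 gives the fundamental solution (x₁, y₁) = (19, 2).
Step 2: Apply the recurrence (x_{n+1}, y_{n+1}) = (x₁x_n + 90y₁y_n, x₁y_n + y₁x_n) repeatedly.
  From (x_1, y_1) = (19, 2): x_2 = 19·19 + 90·2·2 = 721; y_2 = 19·2 + 2·19 = 76.
  From (x_2, y_2) = (721, 76): x_3 = 19·721 + 90·2·76 = 27379; y_3 = 19·76 + 2·721 = 2886.
  From (x_3, y_3) = (27379, 2886): x_4 = 19·27379 + 90·2·2886 = 1039681; y_4 = 19·2886 + 2·27379 = 109592.
Step 3: Verify x_4² - 90·y_4² = 1080936581761 - 1080936581760 = 1 (should be 1). ✓

(x_1, y_1) = (19, 2); (x_4, y_4) = (1039681, 109592).


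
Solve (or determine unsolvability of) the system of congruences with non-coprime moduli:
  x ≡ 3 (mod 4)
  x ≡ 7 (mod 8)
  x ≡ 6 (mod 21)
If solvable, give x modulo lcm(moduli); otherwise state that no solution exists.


Moduli 4, 8, 21 are not pairwise coprime, so CRT works modulo lcm(m_i) when all pairwise compatibility conditions hold.
Pairwise compatibility: gcd(m_i, m_j) must divide a_i - a_j for every pair.
Merge one congruence at a time:
  Start: x ≡ 3 (mod 4).
  Combine with x ≡ 7 (mod 8): gcd(4, 8) = 4; 7 - 3 = 4, which IS divisible by 4, so compatible.
    Write x = 3 + 4·t and substitute into x ≡ 7 (mod 8): 4·t ≡ 7 − 3 = 4 (mod 8).
    Divide the congruence (and modulus) by g = 4: 1·t ≡ 1 (mod 2).
    So t ≡ 1 (mod 2).
    Then x = 3 + 4·1 = 7, valid modulo lcm(4, 8) = 8: x ≡ 7 (mod 8).
  Combine with x ≡ 6 (mod 21): gcd(8, 21) = 1; 6 - 7 = -1, which IS divisible by 1, so compatible.
    Write x = 7 + 8·t and substitute into x ≡ 6 (mod 21): 8·t ≡ 6 − 7 = -1 (mod 21).
    Reduce coefficients mod 21: 8·t ≡ 20 (mod 21).
    The inverse of 8 mod 21 is 8 (since 8·8 = 64 = 3·21 + 1), so t ≡ 8·20 = 160 ≡ 13 (mod 21).
    Then x = 7 + 8·13 = 111, valid modulo lcm(8, 21) = 168: x ≡ 111 (mod 168).
Verify: 111 mod 4 = 3, 111 mod 8 = 7, 111 mod 21 = 6.

x ≡ 111 (mod 168).


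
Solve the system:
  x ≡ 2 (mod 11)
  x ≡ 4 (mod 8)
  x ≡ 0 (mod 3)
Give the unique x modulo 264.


Moduli 11, 8, 3 are pairwise coprime; by CRT there is a unique solution modulo M = 11 · 8 · 3 = 264.
Solve pairwise, accumulating the modulus:
  Start with x ≡ 2 (mod 11).
  Combine with x ≡ 4 (mod 8): since gcd(11, 8) = 1, we get a unique residue mod 88.
    Write x = 2 + 11·t and substitute into x ≡ 4 (mod 8): 11·t ≡ 4 − 2 = 2 (mod 8).
    Reduce coefficients mod 8: 3·t ≡ 2 (mod 8).
    The inverse of 3 mod 8 is 3 (since 3·3 = 9 = 1·8 + 1), so t ≡ 3·2 = 6 ≡ 6 (mod 8).
    Then x = 2 + 11·6 = 68, valid modulo lcm(11, 8) = 88: x ≡ 68 (mod 88).
  Combine with x ≡ 0 (mod 3): since gcd(88, 3) = 1, we get a unique residue mod 264.
    Write x = 68 + 88·t and substitute into x ≡ 0 (mod 3): 88·t ≡ 0 − 68 = -68 (mod 3).
    Reduce coefficients mod 3: 1·t ≡ 1 (mod 3).
    So t ≡ 1 (mod 3).
    Then x = 68 + 88·1 = 156, valid modulo lcm(88, 3) = 264: x ≡ 156 (mod 264).
Verify: 156 mod 11 = 2 ✓, 156 mod 8 = 4 ✓, 156 mod 3 = 0 ✓.

x ≡ 156 (mod 264).


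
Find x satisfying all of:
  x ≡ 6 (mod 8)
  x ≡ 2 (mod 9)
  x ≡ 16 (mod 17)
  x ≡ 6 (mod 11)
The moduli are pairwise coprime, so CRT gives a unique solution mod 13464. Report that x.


Product of moduli M = 8 · 9 · 17 · 11 = 13464.
Merge one congruence at a time:
  Start: x ≡ 6 (mod 8).
  Combine with x ≡ 2 (mod 9); new modulus lcm = 72.
    Write x = 6 + 8·t and substitute into x ≡ 2 (mod 9): 8·t ≡ 2 − 6 = -4 (mod 9).
    Reduce coefficients mod 9: 8·t ≡ 5 (mod 9).
    The inverse of 8 mod 9 is 8 (since 8·8 = 64 = 7·9 + 1), so t ≡ 8·5 = 40 ≡ 4 (mod 9).
    Then x = 6 + 8·4 = 38, valid modulo lcm(8, 9) = 72: x ≡ 38 (mod 72).
  Combine with x ≡ 16 (mod 17); new modulus lcm = 1224.
    Write x = 38 + 72·t and substitute into x ≡ 16 (mod 17): 72·t ≡ 16 − 38 = -22 (mod 17).
    Reduce coefficients mod 17: 4·t ≡ 12 (mod 17).
    The inverse of 4 mod 17 is 13 (since 4·13 = 52 = 3·17 + 1), so t ≡ 13·12 = 156 ≡ 3 (mod 17).
    Then x = 38 + 72·3 = 254, valid modulo lcm(72, 17) = 1224: x ≡ 254 (mod 1224).
  Combine with x ≡ 6 (mod 11); new modulus lcm = 13464.
    Write x = 254 + 1224·t and substitute into x ≡ 6 (mod 11): 1224·t ≡ 6 − 254 = -248 (mod 11).
    Reduce coefficients mod 11: 3·t ≡ 5 (mod 11).
    The inverse of 3 mod 11 is 4 (since 3·4 = 12 = 1·11 + 1), so t ≡ 4·5 = 20 ≡ 9 (mod 11).
    Then x = 254 + 1224·9 = 11270, valid modulo lcm(1224, 11) = 13464: x ≡ 11270 (mod 13464).
Verify against each original: 11270 mod 8 = 6, 11270 mod 9 = 2, 11270 mod 17 = 16, 11270 mod 11 = 6.

x ≡ 11270 (mod 13464).


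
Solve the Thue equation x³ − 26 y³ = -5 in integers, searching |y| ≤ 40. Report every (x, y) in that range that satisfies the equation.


The equation is x³ - 26y³ = -5. For fixed y, x³ = 26·y³ − 5, so a solution requires the RHS to be a perfect cube.
Strategy: iterate y from -40 to 40, compute RHS = 26·y³ − 5, and check whether it is a (positive or negative) perfect cube.
Check small values of y:
  y = 0: RHS = -5 is not a perfect cube.
  y = 1: RHS = 21 is not a perfect cube.
  y = -1: RHS = -31 is not a perfect cube.
  y = 2: RHS = 203 is not a perfect cube.
  y = -2: RHS = -213 is not a perfect cube.
  y = 3: RHS = 697 is not a perfect cube.
  y = -3: RHS = -707 is not a perfect cube.
Continuing the search up to |y| = 40 finds no solutions either.
No (x, y) in the scanned range satisfies the equation.

No integer solutions with |y| ≤ 40.


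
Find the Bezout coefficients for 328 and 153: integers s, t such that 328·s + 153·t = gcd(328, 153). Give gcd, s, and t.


Euclidean algorithm on (328, 153) — divide until remainder is 0:
  328 = 2 · 153 + 22
  153 = 6 · 22 + 21
  22 = 1 · 21 + 1
  21 = 21 · 1 + 0
gcd(328, 153) = 1.
Track Bezout coefficients alongside the remainders: start with r₀ = 328 = a·1 + b·0 (s = 1, t = 0) and r₁ = 153 = a·0 + b·1 (s = 0, t = 1); each new remainder r_{k+1} = r_{k-1} − q_k·r_k inherits s_{k+1} = s_{k-1} − q_k·s_k, t_{k+1} = t_{k-1} − q_k·t_k, so r_k = a·s_k + b·t_k at every step:
  q = 2: r = 22, s = 1 − 2·0 = 1, t = 0 − 2·1 = -2  (check: 328·1 + 153·(-2) = 22)
  q = 6: r = 21, s = 0 − 6·1 = -6, t = 1 − 6·(-2) = 13  (check: 328·(-6) + 153·13 = 21)
  q = 1: r = 1, s = 1 − 1·(-6) = 7, t = -2 − 1·13 = -15  (check: 328·7 + 153·(-15) = 1)
The row with r = 1 (the gcd) gives the Bezout coefficients s = 7, t = -15.
Result: 328 · (7) + 153 · (-15) = 1.

gcd(328, 153) = 1; s = 7, t = -15 (check: 328·7 + 153·(-15) = 1).


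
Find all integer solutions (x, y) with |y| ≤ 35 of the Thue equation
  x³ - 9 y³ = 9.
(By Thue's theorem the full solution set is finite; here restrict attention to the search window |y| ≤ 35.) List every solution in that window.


The equation is x³ - 9y³ = 9. For fixed y, x³ = 9·y³ + 9, so a solution requires the RHS to be a perfect cube.
Strategy: iterate y from -35 to 35, compute RHS = 9·y³ + 9, and check whether it is a (positive or negative) perfect cube.
Check small values of y:
  y = 0: RHS = 9 is not a perfect cube.
  y = 1: RHS = 18 is not a perfect cube.
  y = -1: RHS = 0 = (0)³ ⇒ x = 0 works.
  y = 2: RHS = 81 is not a perfect cube.
  y = -2: RHS = -63 is not a perfect cube.
  y = 3: RHS = 252 is not a perfect cube.
  y = -3: RHS = -234 is not a perfect cube.
Continuing the search up to |y| = 35 finds no further solutions beyond those listed.
Collected solutions: (0, -1).

Solutions (with |y| ≤ 35): (0, -1).


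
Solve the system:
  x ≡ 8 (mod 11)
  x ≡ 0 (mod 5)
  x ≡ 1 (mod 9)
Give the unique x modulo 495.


Moduli 11, 5, 9 are pairwise coprime; by CRT there is a unique solution modulo M = 11 · 5 · 9 = 495.
Solve pairwise, accumulating the modulus:
  Start with x ≡ 8 (mod 11).
  Combine with x ≡ 0 (mod 5): since gcd(11, 5) = 1, we get a unique residue mod 55.
    Write x = 8 + 11·t and substitute into x ≡ 0 (mod 5): 11·t ≡ 0 − 8 = -8 (mod 5).
    Reduce coefficients mod 5: 1·t ≡ 2 (mod 5).
    So t ≡ 2 (mod 5).
    Then x = 8 + 11·2 = 30, valid modulo lcm(11, 5) = 55: x ≡ 30 (mod 55).
  Combine with x ≡ 1 (mod 9): since gcd(55, 9) = 1, we get a unique residue mod 495.
    Write x = 30 + 55·t and substitute into x ≡ 1 (mod 9): 55·t ≡ 1 − 30 = -29 (mod 9).
    Reduce coefficients mod 9: 1·t ≡ 7 (mod 9).
    So t ≡ 7 (mod 9).
    Then x = 30 + 55·7 = 415, valid modulo lcm(55, 9) = 495: x ≡ 415 (mod 495).
Verify: 415 mod 11 = 8 ✓, 415 mod 5 = 0 ✓, 415 mod 9 = 1 ✓.

x ≡ 415 (mod 495).


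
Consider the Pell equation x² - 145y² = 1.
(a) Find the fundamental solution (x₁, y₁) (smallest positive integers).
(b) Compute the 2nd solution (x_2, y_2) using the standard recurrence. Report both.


Step 1: Find the fundamental solution (x₁, y₁) of x² - 145y² = 1.
  Expand √145 as a continued fraction. a₀ = ⌊√145⌋ = 12; iterate m_{k+1} = d_k·a_k − m_k, d_{k+1} = (145 − m_{k+1}²)/d_k, a_{k+1} = ⌊(a₀ + m_{k+1})/d_{k+1}⌋ (starting m₀ = 0, d₀ = 1), with convergents p_k = a_k·p_{k-1} + p_{k-2}, q_k = a_k·q_{k-1} + q_{k-2} (p₋₁ = 1, q₋₁ = 0):
  k = 0: a₀ = 12; p₀/q₀ = 12/1; p₀² − 145·q₀² = 144 − 145 = -1.
  k = 1: m = 12, d = 1, a = ⌊(12 + 12)/1⌋ = 24; p/q = (24·12 + 1)/(24·1 + 0) = 289/24; p² − 145·q² = 83521 − 83520 = 1.
  The first convergent with p² − 145·q² = 1 gives the fundamental solution (x₁, y₁) = (289, 24).
Step 2: Apply the recurrence (x_{n+1}, y_{n+1}) = (x₁x_n + 145y₁y_n, x₁y_n + y₁x_n) repeatedly.
  From (x_1, y_1) = (289, 24): x_2 = 289·289 + 145·24·24 = 167041; y_2 = 289·24 + 24·289 = 13872.
Step 3: Verify x_2² - 145·y_2² = 27902695681 - 27902695680 = 1 (should be 1). ✓

(x_1, y_1) = (289, 24); (x_2, y_2) = (167041, 13872).


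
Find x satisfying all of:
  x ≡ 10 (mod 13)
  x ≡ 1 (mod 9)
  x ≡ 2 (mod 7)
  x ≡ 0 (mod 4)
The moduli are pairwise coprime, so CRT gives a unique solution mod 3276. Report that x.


Product of moduli M = 13 · 9 · 7 · 4 = 3276.
Merge one congruence at a time:
  Start: x ≡ 10 (mod 13).
  Combine with x ≡ 1 (mod 9); new modulus lcm = 117.
    Write x = 10 + 13·t and substitute into x ≡ 1 (mod 9): 13·t ≡ 1 − 10 = -9 (mod 9).
    Reduce coefficients mod 9: 4·t ≡ 0 (mod 9).
    The inverse of 4 mod 9 is 7 (since 4·7 = 28 = 3·9 + 1), so t ≡ 7·0 = 0 ≡ 0 (mod 9).
    Then x = 10 + 13·0 = 10, valid modulo lcm(13, 9) = 117: x ≡ 10 (mod 117).
  Combine with x ≡ 2 (mod 7); new modulus lcm = 819.
    Write x = 10 + 117·t and substitute into x ≡ 2 (mod 7): 117·t ≡ 2 − 10 = -8 (mod 7).
    Reduce coefficients mod 7: 5·t ≡ 6 (mod 7).
    The inverse of 5 mod 7 is 3 (since 5·3 = 15 = 2·7 + 1), so t ≡ 3·6 = 18 ≡ 4 (mod 7).
    Then x = 10 + 117·4 = 478, valid modulo lcm(117, 7) = 819: x ≡ 478 (mod 819).
  Combine with x ≡ 0 (mod 4); new modulus lcm = 3276.
    Write x = 478 + 819·t and substitute into x ≡ 0 (mod 4): 819·t ≡ 0 − 478 = -478 (mod 4).
    Reduce coefficients mod 4: 3·t ≡ 2 (mod 4).
    The inverse of 3 mod 4 is 3 (since 3·3 = 9 = 2·4 + 1), so t ≡ 3·2 = 6 ≡ 2 (mod 4).
    Then x = 478 + 819·2 = 2116, valid modulo lcm(819, 4) = 3276: x ≡ 2116 (mod 3276).
Verify against each original: 2116 mod 13 = 10, 2116 mod 9 = 1, 2116 mod 7 = 2, 2116 mod 4 = 0.

x ≡ 2116 (mod 3276).


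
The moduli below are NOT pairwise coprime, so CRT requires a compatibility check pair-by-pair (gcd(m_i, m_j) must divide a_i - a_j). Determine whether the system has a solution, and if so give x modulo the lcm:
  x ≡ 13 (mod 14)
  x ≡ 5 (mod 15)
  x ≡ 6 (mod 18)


Moduli 14, 15, 18 are not pairwise coprime, so CRT works modulo lcm(m_i) when all pairwise compatibility conditions hold.
Pairwise compatibility: gcd(m_i, m_j) must divide a_i - a_j for every pair.
Merge one congruence at a time:
  Start: x ≡ 13 (mod 14).
  Combine with x ≡ 5 (mod 15): gcd(14, 15) = 1; 5 - 13 = -8, which IS divisible by 1, so compatible.
    Write x = 13 + 14·t and substitute into x ≡ 5 (mod 15): 14·t ≡ 5 − 13 = -8 (mod 15).
    Reduce coefficients mod 15: 14·t ≡ 7 (mod 15).
    The inverse of 14 mod 15 is 14 (since 14·14 = 196 = 13·15 + 1), so t ≡ 14·7 = 98 ≡ 8 (mod 15).
    Then x = 13 + 14·8 = 125, valid modulo lcm(14, 15) = 210: x ≡ 125 (mod 210).
  Combine with x ≡ 6 (mod 18): gcd(210, 18) = 6, and 6 - 125 = -119 is NOT divisible by 6.
    ⇒ system is inconsistent (no integer solution).

No solution (the system is inconsistent).


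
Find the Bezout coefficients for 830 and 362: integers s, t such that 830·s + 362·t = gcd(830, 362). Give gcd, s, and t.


Euclidean algorithm on (830, 362) — divide until remainder is 0:
  830 = 2 · 362 + 106
  362 = 3 · 106 + 44
  106 = 2 · 44 + 18
  44 = 2 · 18 + 8
  18 = 2 · 8 + 2
  8 = 4 · 2 + 0
gcd(830, 362) = 2.
Track Bezout coefficients alongside the remainders: start with r₀ = 830 = a·1 + b·0 (s = 1, t = 0) and r₁ = 362 = a·0 + b·1 (s = 0, t = 1); each new remainder r_{k+1} = r_{k-1} − q_k·r_k inherits s_{k+1} = s_{k-1} − q_k·s_k, t_{k+1} = t_{k-1} − q_k·t_k, so r_k = a·s_k + b·t_k at every step:
  q = 2: r = 106, s = 1 − 2·0 = 1, t = 0 − 2·1 = -2  (check: 830·1 + 362·(-2) = 106)
  q = 3: r = 44, s = 0 − 3·1 = -3, t = 1 − 3·(-2) = 7  (check: 830·(-3) + 362·7 = 44)
  q = 2: r = 18, s = 1 − 2·(-3) = 7, t = -2 − 2·7 = -16  (check: 830·7 + 362·(-16) = 18)
  q = 2: r = 8, s = -3 − 2·7 = -17, t = 7 − 2·(-16) = 39  (check: 830·(-17) + 362·39 = 8)
  q = 2: r = 2, s = 7 − 2·(-17) = 41, t = -16 − 2·39 = -94  (check: 830·41 + 362·(-94) = 2)
The row with r = 2 (the gcd) gives the Bezout coefficients s = 41, t = -94.
Result: 830 · (41) + 362 · (-94) = 2.

gcd(830, 362) = 2; s = 41, t = -94 (check: 830·41 + 362·(-94) = 2).


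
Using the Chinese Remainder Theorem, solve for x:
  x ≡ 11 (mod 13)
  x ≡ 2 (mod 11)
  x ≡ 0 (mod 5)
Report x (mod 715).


Moduli 13, 11, 5 are pairwise coprime; by CRT there is a unique solution modulo M = 13 · 11 · 5 = 715.
Solve pairwise, accumulating the modulus:
  Start with x ≡ 11 (mod 13).
  Combine with x ≡ 2 (mod 11): since gcd(13, 11) = 1, we get a unique residue mod 143.
    Write x = 11 + 13·t and substitute into x ≡ 2 (mod 11): 13·t ≡ 2 − 11 = -9 (mod 11).
    Reduce coefficients mod 11: 2·t ≡ 2 (mod 11).
    The inverse of 2 mod 11 is 6 (since 2·6 = 12 = 1·11 + 1), so t ≡ 6·2 = 12 ≡ 1 (mod 11).
    Then x = 11 + 13·1 = 24, valid modulo lcm(13, 11) = 143: x ≡ 24 (mod 143).
  Combine with x ≡ 0 (mod 5): since gcd(143, 5) = 1, we get a unique residue mod 715.
    Write x = 24 + 143·t and substitute into x ≡ 0 (mod 5): 143·t ≡ 0 − 24 = -24 (mod 5).
    Reduce coefficients mod 5: 3·t ≡ 1 (mod 5).
    The inverse of 3 mod 5 is 2 (since 3·2 = 6 = 1·5 + 1), so t ≡ 2·1 = 2 ≡ 2 (mod 5).
    Then x = 24 + 143·2 = 310, valid modulo lcm(143, 5) = 715: x ≡ 310 (mod 715).
Verify: 310 mod 13 = 11 ✓, 310 mod 11 = 2 ✓, 310 mod 5 = 0 ✓.

x ≡ 310 (mod 715).


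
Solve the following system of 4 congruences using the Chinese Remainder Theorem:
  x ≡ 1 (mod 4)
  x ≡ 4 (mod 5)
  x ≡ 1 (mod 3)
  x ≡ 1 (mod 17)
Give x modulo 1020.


Product of moduli M = 4 · 5 · 3 · 17 = 1020.
Merge one congruence at a time:
  Start: x ≡ 1 (mod 4).
  Combine with x ≡ 4 (mod 5); new modulus lcm = 20.
    Write x = 1 + 4·t and substitute into x ≡ 4 (mod 5): 4·t ≡ 4 − 1 = 3 (mod 5).
    The inverse of 4 mod 5 is 4 (since 4·4 = 16 = 3·5 + 1), so t ≡ 4·3 = 12 ≡ 2 (mod 5).
    Then x = 1 + 4·2 = 9, valid modulo lcm(4, 5) = 20: x ≡ 9 (mod 20).
  Combine with x ≡ 1 (mod 3); new modulus lcm = 60.
    Write x = 9 + 20·t and substitute into x ≡ 1 (mod 3): 20·t ≡ 1 − 9 = -8 (mod 3).
    Reduce coefficients mod 3: 2·t ≡ 1 (mod 3).
    The inverse of 2 mod 3 is 2 (since 2·2 = 4 = 1·3 + 1), so t ≡ 2·1 = 2 ≡ 2 (mod 3).
    Then x = 9 + 20·2 = 49, valid modulo lcm(20, 3) = 60: x ≡ 49 (mod 60).
  Combine with x ≡ 1 (mod 17); new modulus lcm = 1020.
    Write x = 49 + 60·t and substitute into x ≡ 1 (mod 17): 60·t ≡ 1 − 49 = -48 (mod 17).
    Reduce coefficients mod 17: 9·t ≡ 3 (mod 17).
    The inverse of 9 mod 17 is 2 (since 9·2 = 18 = 1·17 + 1), so t ≡ 2·3 = 6 ≡ 6 (mod 17).
    Then x = 49 + 60·6 = 409, valid modulo lcm(60, 17) = 1020: x ≡ 409 (mod 1020).
Verify against each original: 409 mod 4 = 1, 409 mod 5 = 4, 409 mod 3 = 1, 409 mod 17 = 1.

x ≡ 409 (mod 1020).


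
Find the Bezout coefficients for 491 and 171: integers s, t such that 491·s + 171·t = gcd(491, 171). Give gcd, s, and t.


Euclidean algorithm on (491, 171) — divide until remainder is 0:
  491 = 2 · 171 + 149
  171 = 1 · 149 + 22
  149 = 6 · 22 + 17
  22 = 1 · 17 + 5
  17 = 3 · 5 + 2
  5 = 2 · 2 + 1
  2 = 2 · 1 + 0
gcd(491, 171) = 1.
Track Bezout coefficients alongside the remainders: start with r₀ = 491 = a·1 + b·0 (s = 1, t = 0) and r₁ = 171 = a·0 + b·1 (s = 0, t = 1); each new remainder r_{k+1} = r_{k-1} − q_k·r_k inherits s_{k+1} = s_{k-1} − q_k·s_k, t_{k+1} = t_{k-1} − q_k·t_k, so r_k = a·s_k + b·t_k at every step:
  q = 2: r = 149, s = 1 − 2·0 = 1, t = 0 − 2·1 = -2  (check: 491·1 + 171·(-2) = 149)
  q = 1: r = 22, s = 0 − 1·1 = -1, t = 1 − 1·(-2) = 3  (check: 491·(-1) + 171·3 = 22)
  q = 6: r = 17, s = 1 − 6·(-1) = 7, t = -2 − 6·3 = -20  (check: 491·7 + 171·(-20) = 17)
  q = 1: r = 5, s = -1 − 1·7 = -8, t = 3 − 1·(-20) = 23  (check: 491·(-8) + 171·23 = 5)
  q = 3: r = 2, s = 7 − 3·(-8) = 31, t = -20 − 3·23 = -89  (check: 491·31 + 171·(-89) = 2)
  q = 2: r = 1, s = -8 − 2·31 = -70, t = 23 − 2·(-89) = 201  (check: 491·(-70) + 171·201 = 1)
The row with r = 1 (the gcd) gives the Bezout coefficients s = -70, t = 201.
Result: 491 · (-70) + 171 · (201) = 1.

gcd(491, 171) = 1; s = -70, t = 201 (check: 491·(-70) + 171·201 = 1).


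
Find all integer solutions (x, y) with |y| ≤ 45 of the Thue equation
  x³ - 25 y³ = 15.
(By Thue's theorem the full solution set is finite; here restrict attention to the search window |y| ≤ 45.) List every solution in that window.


The equation is x³ - 25y³ = 15. For fixed y, x³ = 25·y³ + 15, so a solution requires the RHS to be a perfect cube.
Strategy: iterate y from -45 to 45, compute RHS = 25·y³ + 15, and check whether it is a (positive or negative) perfect cube.
Check small values of y:
  y = 0: RHS = 15 is not a perfect cube.
  y = 1: RHS = 40 is not a perfect cube.
  y = -1: RHS = -10 is not a perfect cube.
  y = 2: RHS = 215 is not a perfect cube.
  y = -2: RHS = -185 is not a perfect cube.
  y = 3: RHS = 690 is not a perfect cube.
  y = -3: RHS = -660 is not a perfect cube.
Continuing the search up to |y| = 45 finds no solutions either.
No (x, y) in the scanned range satisfies the equation.

No integer solutions with |y| ≤ 45.


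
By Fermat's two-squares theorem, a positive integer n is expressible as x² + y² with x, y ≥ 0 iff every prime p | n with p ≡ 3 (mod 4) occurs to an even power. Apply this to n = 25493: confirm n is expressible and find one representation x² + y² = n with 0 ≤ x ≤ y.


Step 1: Factor n = 25493 = 13 · 37 · 53.
Step 2: Check the mod-4 condition on each prime factor: 13 ≡ 1 (mod 4), exponent 1; 37 ≡ 1 (mod 4), exponent 1; 53 ≡ 1 (mod 4), exponent 1.
All primes ≡ 3 (mod 4) appear to even exponent (or don't appear), so by the two-squares theorem n IS expressible as a sum of two squares.
Step 3: Build a representation. Here n = 13 · 37 · 53 is a product of primes ≡ 1 (mod 4). Each prime p ≡ 1 (mod 4) is itself a sum of two squares; find a² by testing p − a² for a perfect square:
  13: 13 − 1² = 12, 13 − 2² = 9 = 3² ⇒ 13 = 2² + 3².
  37: 37 − 1² = 36 = 6² ⇒ 37 = 1² + 6².
  53: 53 − 1² = 52, 53 − 2² = 49 = 7² ⇒ 53 = 2² + 7².
  Combine using the Brahmagupta–Fibonacci identity (a² + b²)(c² + d²) = (ac − bd)² + (ad + bc)² = (ac + bd)² + (ad − bc)²:
  13 · 37 = 481: from (2² + 3²)(1² + 6²), take (2·1 − 3·6, 2·6 + 3·1) = (2 − 18, 12 + 3) = (-16, 15); dropping signs (only squares matter) gives (16, 15); check 16² + 15² = 256 + 225 = 481 ✓.
  481 · 53 = 25493: from (16² + 15²)(2² + 7²), take (16·2 − 15·7, 16·7 + 15·2) = (32 − 105, 112 + 30) = (-73, 142); dropping signs (only squares matter) gives (73, 142); check 73² + 142² = 5329 + 20164 = 25493 ✓.
Step 4: Order so x ≤ y and verify: 73² + 142² = 5329 + 20164 = 25493 = n. ✓

n = 25493 = 73² + 142² (one valid representation with x ≤ y).


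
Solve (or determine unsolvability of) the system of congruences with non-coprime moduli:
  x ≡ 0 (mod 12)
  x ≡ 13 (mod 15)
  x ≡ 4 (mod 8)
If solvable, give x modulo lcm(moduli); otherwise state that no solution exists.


Moduli 12, 15, 8 are not pairwise coprime, so CRT works modulo lcm(m_i) when all pairwise compatibility conditions hold.
Pairwise compatibility: gcd(m_i, m_j) must divide a_i - a_j for every pair.
Merge one congruence at a time:
  Start: x ≡ 0 (mod 12).
  Combine with x ≡ 13 (mod 15): gcd(12, 15) = 3, and 13 - 0 = 13 is NOT divisible by 3.
    ⇒ system is inconsistent (no integer solution).

No solution (the system is inconsistent).


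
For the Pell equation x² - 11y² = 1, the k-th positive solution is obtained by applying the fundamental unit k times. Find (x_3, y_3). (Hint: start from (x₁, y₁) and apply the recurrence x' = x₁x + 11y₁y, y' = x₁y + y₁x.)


Step 1: Find the fundamental solution (x₁, y₁) of x² - 11y² = 1.
  Expand √11 as a continued fraction. a₀ = ⌊√11⌋ = 3; iterate m_{k+1} = d_k·a_k − m_k, d_{k+1} = (11 − m_{k+1}²)/d_k, a_{k+1} = ⌊(a₀ + m_{k+1})/d_{k+1}⌋ (starting m₀ = 0, d₀ = 1), with convergents p_k = a_k·p_{k-1} + p_{k-2}, q_k = a_k·q_{k-1} + q_{k-2} (p₋₁ = 1, q₋₁ = 0):
  k = 0: a₀ = 3; p₀/q₀ = 3/1; p₀² − 11·q₀² = 9 − 11 = -2.
  k = 1: m = 3, d = 2, a = ⌊(3 + 3)/2⌋ = 3; p/q = (3·3 + 1)/(3·1 + 0) = 10/3; p² − 11·q² = 100 − 99 = 1.
  The first convergent with p² − 11·q² = 1 gives the fundamental solution (x₁, y₁) = (10, 3).
Step 2: Apply the recurrence (x_{n+1}, y_{n+1}) = (x₁x_n + 11y₁y_n, x₁y_n + y₁x_n) repeatedly.
  From (x_1, y_1) = (10, 3): x_2 = 10·10 + 11·3·3 = 199; y_2 = 10·3 + 3·10 = 60.
  From (x_2, y_2) = (199, 60): x_3 = 10·199 + 11·3·60 = 3970; y_3 = 10·60 + 3·199 = 1197.
Step 3: Verify x_3² - 11·y_3² = 15760900 - 15760899 = 1 (should be 1). ✓

(x_1, y_1) = (10, 3); (x_3, y_3) = (3970, 1197).


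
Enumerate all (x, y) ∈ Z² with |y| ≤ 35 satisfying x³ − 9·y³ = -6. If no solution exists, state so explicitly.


The equation is x³ - 9y³ = -6. For fixed y, x³ = 9·y³ − 6, so a solution requires the RHS to be a perfect cube.
Strategy: iterate y from -35 to 35, compute RHS = 9·y³ − 6, and check whether it is a (positive or negative) perfect cube.
Check small values of y:
  y = 0: RHS = -6 is not a perfect cube.
  y = 1: RHS = 3 is not a perfect cube.
  y = -1: RHS = -15 is not a perfect cube.
  y = 2: RHS = 66 is not a perfect cube.
  y = -2: RHS = -78 is not a perfect cube.
  y = 3: RHS = 237 is not a perfect cube.
  y = -3: RHS = -249 is not a perfect cube.
Continuing the search up to |y| = 35 finds no solutions either.
No (x, y) in the scanned range satisfies the equation.

No integer solutions with |y| ≤ 35.


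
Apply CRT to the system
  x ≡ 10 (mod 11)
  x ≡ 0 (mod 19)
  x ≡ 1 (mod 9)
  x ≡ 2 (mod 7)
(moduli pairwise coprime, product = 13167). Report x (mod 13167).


Product of moduli M = 11 · 19 · 9 · 7 = 13167.
Merge one congruence at a time:
  Start: x ≡ 10 (mod 11).
  Combine with x ≡ 0 (mod 19); new modulus lcm = 209.
    Write x = 10 + 11·t and substitute into x ≡ 0 (mod 19): 11·t ≡ 0 − 10 = -10 (mod 19).
    Reduce coefficients mod 19: 11·t ≡ 9 (mod 19).
    The inverse of 11 mod 19 is 7 (since 11·7 = 77 = 4·19 + 1), so t ≡ 7·9 = 63 ≡ 6 (mod 19).
    Then x = 10 + 11·6 = 76, valid modulo lcm(11, 19) = 209: x ≡ 76 (mod 209).
  Combine with x ≡ 1 (mod 9); new modulus lcm = 1881.
    Write x = 76 + 209·t and substitute into x ≡ 1 (mod 9): 209·t ≡ 1 − 76 = -75 (mod 9).
    Reduce coefficients mod 9: 2·t ≡ 6 (mod 9).
    The inverse of 2 mod 9 is 5 (since 2·5 = 10 = 1·9 + 1), so t ≡ 5·6 = 30 ≡ 3 (mod 9).
    Then x = 76 + 209·3 = 703, valid modulo lcm(209, 9) = 1881: x ≡ 703 (mod 1881).
  Combine with x ≡ 2 (mod 7); new modulus lcm = 13167.
    Write x = 703 + 1881·t and substitute into x ≡ 2 (mod 7): 1881·t ≡ 2 − 703 = -701 (mod 7).
    Reduce coefficients mod 7: 5·t ≡ 6 (mod 7).
    The inverse of 5 mod 7 is 3 (since 5·3 = 15 = 2·7 + 1), so t ≡ 3·6 = 18 ≡ 4 (mod 7).
    Then x = 703 + 1881·4 = 8227, valid modulo lcm(1881, 7) = 13167: x ≡ 8227 (mod 13167).
Verify against each original: 8227 mod 11 = 10, 8227 mod 19 = 0, 8227 mod 9 = 1, 8227 mod 7 = 2.

x ≡ 8227 (mod 13167).


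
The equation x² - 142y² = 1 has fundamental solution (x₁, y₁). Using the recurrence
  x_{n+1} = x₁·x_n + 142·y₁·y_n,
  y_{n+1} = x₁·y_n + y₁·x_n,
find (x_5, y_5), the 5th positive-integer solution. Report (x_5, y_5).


Step 1: Find the fundamental solution (x₁, y₁) of x² - 142y² = 1.
  Expand √142 as a continued fraction. a₀ = ⌊√142⌋ = 11; iterate m_{k+1} = d_k·a_k − m_k, d_{k+1} = (142 − m_{k+1}²)/d_k, a_{k+1} = ⌊(a₀ + m_{k+1})/d_{k+1}⌋ (starting m₀ = 0, d₀ = 1), with convergents p_k = a_k·p_{k-1} + p_{k-2}, q_k = a_k·q_{k-1} + q_{k-2} (p₋₁ = 1, q₋₁ = 0):
  k = 0: a₀ = 11; p₀/q₀ = 11/1; p₀² − 142·q₀² = 121 − 142 = -21.
  k = 1: m = 11, d = 21, a = ⌊(11 + 11)/21⌋ = 1; p/q = (1·11 + 1)/(1·1 + 0) = 12/1; p² − 142·q² = 144 − 142 = 2.
  k = 2: m = 10, d = 2, a = ⌊(11 + 10)/2⌋ = 10; p/q = (10·12 + 11)/(10·1 + 1) = 131/11; p² − 142·q² = 17161 − 17182 = -21.
  k = 3: m = 10, d = 21, a = ⌊(11 + 10)/21⌋ = 1; p/q = (1·131 + 12)/(1·11 + 1) = 143/12; p² − 142·q² = 20449 − 20448 = 1.
  The first convergent with p² − 142·q² = 1 gives the fundamental solution (x₁, y₁) = (143, 12).
Step 2: Apply the recurrence (x_{n+1}, y_{n+1}) = (x₁x_n + 142y₁y_n, x₁y_n + y₁x_n) repeatedly.
  From (x_1, y_1) = (143, 12): x_2 = 143·143 + 142·12·12 = 40897; y_2 = 143·12 + 12·143 = 3432.
  From (x_2, y_2) = (40897, 3432): x_3 = 143·40897 + 142·12·3432 = 11696399; y_3 = 143·3432 + 12·40897 = 981540.
  From (x_3, y_3) = (11696399, 981540): x_4 = 143·11696399 + 142·12·981540 = 3345129217; y_4 = 143·981540 + 12·11696399 = 280717008.
  From (x_4, y_4) = (3345129217, 280717008): x_5 = 143·3345129217 + 142·12·280717008 = 956695259663; y_5 = 143·280717008 + 12·3345129217 = 80284082748.
Step 3: Verify x_5² - 142·y_5² = 915265819861654994873569 - 915265819861654994873568 = 1 (should be 1). ✓

(x_1, y_1) = (143, 12); (x_5, y_5) = (956695259663, 80284082748).


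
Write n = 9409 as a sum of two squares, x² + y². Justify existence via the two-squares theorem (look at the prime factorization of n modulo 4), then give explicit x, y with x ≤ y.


Step 1: Factor n = 9409 = 97^2.
Step 2: Check the mod-4 condition on each prime factor: 97 ≡ 1 (mod 4), exponent 2.
All primes ≡ 3 (mod 4) appear to even exponent (or don't appear), so by the two-squares theorem n IS expressible as a sum of two squares.
Step 3: Build a representation. Here n = 97 · 97 is a product of primes ≡ 1 (mod 4). Each prime p ≡ 1 (mod 4) is itself a sum of two squares; find a² by testing p − a² for a perfect square:
  97: 97 − 1² = 96, 97 − 2² = 93, 97 − 3² = 88, 97 − 4² = 81 = 9² ⇒ 97 = 4² + 9².
  Combine using the Brahmagupta–Fibonacci identity (a² + b²)(c² + d²) = (ac − bd)² + (ad + bc)² = (ac + bd)² + (ad − bc)²:
  97 · 97 = 9409: from (4² + 9²)(4² + 9²), take (4·4 − 9·9, 4·9 + 9·4) = (16 − 81, 36 + 36) = (-65, 72); dropping signs (only squares matter) gives (65, 72); check 65² + 72² = 4225 + 5184 = 9409 ✓.
Step 4: Order so x ≤ y and verify: 65² + 72² = 4225 + 5184 = 9409 = n. ✓

n = 9409 = 65² + 72² (one valid representation with x ≤ y).
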